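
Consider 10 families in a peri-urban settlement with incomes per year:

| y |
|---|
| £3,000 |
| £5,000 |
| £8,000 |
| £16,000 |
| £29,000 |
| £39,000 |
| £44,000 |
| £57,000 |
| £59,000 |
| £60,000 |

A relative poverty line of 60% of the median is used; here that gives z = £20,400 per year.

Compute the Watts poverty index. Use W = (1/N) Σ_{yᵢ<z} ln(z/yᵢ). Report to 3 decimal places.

0.450

Incomes under z: £3,000, £5,000, £8,000, £16,000 (q = 4 of N = 10).
Log gaps: ln(20400/3000) = 1.9169; ln(20400/5000) = 1.4061; ln(20400/8000) = 0.9361; ln(20400/16000) = 0.2429.
W = 4.502059 / 10 = 0.450.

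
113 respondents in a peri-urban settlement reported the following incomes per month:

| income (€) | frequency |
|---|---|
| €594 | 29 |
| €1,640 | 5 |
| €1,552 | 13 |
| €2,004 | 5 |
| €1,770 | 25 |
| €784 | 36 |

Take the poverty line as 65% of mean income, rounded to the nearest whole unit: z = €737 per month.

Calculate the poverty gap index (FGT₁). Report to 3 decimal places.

Incomes under z: 29×€594 (q = 29 of N = 113).
Relative gaps: (737−594)/737 = 0.1940 (×29).
Σ = 5.626866. Dividing by the full population N = 113 gives P₁ = 0.050.

0.050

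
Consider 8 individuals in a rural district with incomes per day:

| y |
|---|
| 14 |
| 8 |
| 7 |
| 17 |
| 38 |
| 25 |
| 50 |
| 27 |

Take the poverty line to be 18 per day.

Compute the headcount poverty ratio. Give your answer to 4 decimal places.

4 of the 8 individuals have income below 18.
H = 4/8 = 0.5000.

0.5000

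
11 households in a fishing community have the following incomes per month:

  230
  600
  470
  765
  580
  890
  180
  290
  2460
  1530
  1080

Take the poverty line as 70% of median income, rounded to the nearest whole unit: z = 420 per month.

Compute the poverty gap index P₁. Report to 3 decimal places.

Poor units: 180, 230, 290 (q = 3 of N = 11).
Relative gaps: (420−180)/420 = 0.5714; (420−230)/420 = 0.4524; (420−290)/420 = 0.3095.
Sum of shortfalls = 1.333333; P₁ averages over all N: 1.333333 / 11 = 0.121.

0.121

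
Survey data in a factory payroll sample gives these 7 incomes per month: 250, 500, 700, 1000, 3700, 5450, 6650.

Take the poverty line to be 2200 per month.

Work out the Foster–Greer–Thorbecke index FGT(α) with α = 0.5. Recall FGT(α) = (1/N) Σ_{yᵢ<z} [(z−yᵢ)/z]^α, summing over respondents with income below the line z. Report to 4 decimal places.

0.4835

Incomes under z: 250, 500, 700, 1000 (q = 4 of N = 7).
Gap ratios (z−y)/z: (2200−250)/2200 = 0.8864; (2200−500)/2200 = 0.7727; (2200−700)/2200 = 0.6818; (2200−1000)/2200 = 0.5455.
Raised to α = 0.5: 0.94147; 0.87905; 0.82572; 0.73855.
Sum = 3.384790; FGT(0.5) = 3.384790 / 7 = 0.4835.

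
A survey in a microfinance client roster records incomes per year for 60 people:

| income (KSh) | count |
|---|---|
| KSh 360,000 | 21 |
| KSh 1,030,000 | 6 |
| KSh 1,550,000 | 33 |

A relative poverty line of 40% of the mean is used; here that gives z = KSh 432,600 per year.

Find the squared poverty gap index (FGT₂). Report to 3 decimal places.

Below z: 21×KSh 360,000 (q = 21 of N = 60).
Relative gaps: (432600−360000)/432600 = 0.1678 (×21).
Squared: 0.0282 (×21).
Sum = 0.591452; P₂ = 0.591452 / 60 = 0.010.

0.010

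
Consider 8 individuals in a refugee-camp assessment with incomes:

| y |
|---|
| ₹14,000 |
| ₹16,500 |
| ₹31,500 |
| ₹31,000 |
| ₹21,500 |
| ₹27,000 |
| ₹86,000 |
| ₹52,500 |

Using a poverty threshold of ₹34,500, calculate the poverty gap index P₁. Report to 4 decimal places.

0.2373

Poor units: ₹14,000, ₹16,500, ₹21,500, ₹27,000, ₹31,000, ₹31,500 (q = 6 of N = 8).
Normalized shortfalls: (34500−14000)/34500 = 0.5942; (34500−16500)/34500 = 0.5217; (34500−21500)/34500 = 0.3768; (34500−27000)/34500 = 0.2174; (34500−31000)/34500 = 0.1014; (34500−31500)/34500 = 0.0870.
Sum of shortfalls = 1.898551; P₁ averages over all N: 1.898551 / 8 = 0.2373.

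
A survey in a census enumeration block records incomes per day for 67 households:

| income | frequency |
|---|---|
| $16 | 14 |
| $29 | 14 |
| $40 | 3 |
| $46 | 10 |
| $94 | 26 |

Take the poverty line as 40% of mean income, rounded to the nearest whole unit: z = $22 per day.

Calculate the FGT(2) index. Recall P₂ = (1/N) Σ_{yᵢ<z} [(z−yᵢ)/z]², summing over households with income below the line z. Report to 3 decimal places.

0.016

Incomes under z: 14×$16 (q = 14 of N = 67).
Relative gaps: (22−16)/22 = 0.2727 (×14).
Squared: 0.0744 (×14).
Sum = 1.041322; P₂ = 1.041322 / 67 = 0.016.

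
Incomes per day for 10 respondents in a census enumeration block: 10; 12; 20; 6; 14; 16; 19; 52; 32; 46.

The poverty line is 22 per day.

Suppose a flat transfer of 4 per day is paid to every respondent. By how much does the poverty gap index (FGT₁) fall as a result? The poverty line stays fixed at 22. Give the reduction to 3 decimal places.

0.114

Before: below the line — 6, 10, 12, 14, 16, 19, 20; poverty gap index (FGT₁) = 0.25909.
After the 4 transfer: below the line — 10, 14, 16, 18, 20; poverty gap index (FGT₁) = 0.14545.
Reduction = 0.25909 − 0.14545 = 0.114.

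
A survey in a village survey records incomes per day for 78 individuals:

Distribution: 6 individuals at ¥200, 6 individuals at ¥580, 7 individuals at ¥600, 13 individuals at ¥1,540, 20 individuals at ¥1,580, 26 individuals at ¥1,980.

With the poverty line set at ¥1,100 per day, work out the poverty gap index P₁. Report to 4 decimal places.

Below the line: 6×¥200, 6×¥580, 7×¥600 (q = 19 of N = 78).
Normalized shortfalls: (1100−200)/1100 = 0.8182 (×6); (1100−580)/1100 = 0.4727 (×6); (1100−600)/1100 = 0.4545 (×7).
Sum of shortfalls = 10.927273; P₁ averages over all N: 10.927273 / 78 = 0.1401.

0.1401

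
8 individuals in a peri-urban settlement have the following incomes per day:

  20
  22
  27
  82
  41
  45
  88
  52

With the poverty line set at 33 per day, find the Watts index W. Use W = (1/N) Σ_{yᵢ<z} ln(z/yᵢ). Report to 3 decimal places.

Below z: 20, 22, 27 (q = 3 of N = 8).
ln(z/y) terms: ln(33/20) = 0.5008; ln(33/22) = 0.4055; ln(33/27) = 0.2007.
W = 1.106911 / 8 = 0.138.

0.138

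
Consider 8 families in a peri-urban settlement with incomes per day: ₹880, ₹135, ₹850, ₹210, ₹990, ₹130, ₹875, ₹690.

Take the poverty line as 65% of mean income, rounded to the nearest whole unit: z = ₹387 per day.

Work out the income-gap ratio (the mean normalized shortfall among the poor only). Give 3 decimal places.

0.591

Below the line: ₹130, ₹135, ₹210 (q = 3 of N = 8).
Relative gaps: 0.6641, 0.6512, 0.4574; sum = 1.772610.
The income-gap ratio divides by q (the poor only): 1.772610 / 3 = 0.591.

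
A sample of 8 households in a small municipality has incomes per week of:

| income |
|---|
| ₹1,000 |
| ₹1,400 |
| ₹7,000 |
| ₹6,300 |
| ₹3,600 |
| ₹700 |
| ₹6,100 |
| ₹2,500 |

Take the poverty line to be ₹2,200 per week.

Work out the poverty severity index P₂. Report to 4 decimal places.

Below z: ₹700, ₹1,000, ₹1,400 (q = 3 of N = 8).
Relative gaps: (2200−700)/2200 = 0.6818; (2200−1000)/2200 = 0.5455; (2200−1400)/2200 = 0.3636.
Squared: 0.4649; 0.2975; 0.1322.
Sum = 0.894628; P₂ = 0.894628 / 8 = 0.1118.

0.1118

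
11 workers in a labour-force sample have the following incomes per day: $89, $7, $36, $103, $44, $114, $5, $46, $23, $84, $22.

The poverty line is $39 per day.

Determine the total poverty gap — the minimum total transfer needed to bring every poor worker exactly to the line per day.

$102

Incomes under z: $5, $7, $22, $23, $36 (q = 5 of N = 11).
Individual gaps: 39−5 = 34; 39−7 = 32; 39−22 = 17; 39−23 = 16; 39−36 = 3.
Aggregate gap = $102.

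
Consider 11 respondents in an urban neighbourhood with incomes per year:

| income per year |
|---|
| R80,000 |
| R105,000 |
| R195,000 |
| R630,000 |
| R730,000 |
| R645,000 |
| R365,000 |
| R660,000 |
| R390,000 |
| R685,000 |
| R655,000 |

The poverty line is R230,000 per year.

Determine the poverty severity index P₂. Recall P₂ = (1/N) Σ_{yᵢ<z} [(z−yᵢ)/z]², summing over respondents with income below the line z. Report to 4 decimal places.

Below the line: R80,000, R105,000, R195,000 (q = 3 of N = 11).
Gap ratios (z−y)/z: (230000−80000)/230000 = 0.6522; (230000−105000)/230000 = 0.5435; (230000−195000)/230000 = 0.1522.
Squared: 0.4253; 0.2954; 0.0232.
Sum = 0.743856; P₂ = 0.743856 / 11 = 0.0676.

0.0676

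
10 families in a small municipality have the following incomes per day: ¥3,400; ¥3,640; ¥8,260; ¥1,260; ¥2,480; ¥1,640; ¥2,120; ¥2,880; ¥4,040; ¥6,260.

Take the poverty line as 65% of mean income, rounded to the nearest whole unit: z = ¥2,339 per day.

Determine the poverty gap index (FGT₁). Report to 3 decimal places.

Poor units: ¥1,260, ¥1,640, ¥2,120 (q = 3 of N = 10).
Normalized shortfalls: (2339−1260)/2339 = 0.4613; (2339−1640)/2339 = 0.2988; (2339−2120)/2339 = 0.0936.
Σ = 0.853784. Dividing by the full population N = 10 gives P₁ = 0.085.

0.085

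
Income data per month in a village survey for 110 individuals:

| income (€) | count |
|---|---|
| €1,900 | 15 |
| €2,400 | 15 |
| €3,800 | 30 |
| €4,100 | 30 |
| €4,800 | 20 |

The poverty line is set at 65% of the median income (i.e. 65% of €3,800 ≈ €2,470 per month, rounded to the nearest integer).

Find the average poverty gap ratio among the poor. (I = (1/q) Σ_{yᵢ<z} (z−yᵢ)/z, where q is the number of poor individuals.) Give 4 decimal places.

Below z: 15×€1,900, 15×€2,400 (q = 30 of N = 110).
Shortfall ratios (z−y)/z: 0.2308 (×15), 0.0283 (×15); sum = 3.886640.
I averages over the q = 30 poor units only: 3.886640 / 30 = 0.1296.

0.1296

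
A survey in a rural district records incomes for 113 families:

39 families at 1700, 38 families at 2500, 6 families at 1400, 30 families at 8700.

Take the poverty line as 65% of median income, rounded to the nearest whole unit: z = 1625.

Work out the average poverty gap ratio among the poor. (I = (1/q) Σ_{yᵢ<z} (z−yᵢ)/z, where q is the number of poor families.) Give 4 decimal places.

Poor units: 6×1400 (q = 6 of N = 113).
Relative gaps: 0.1385 (×6); sum = 0.830769.
I averages over the q = 6 poor units only: 0.830769 / 6 = 0.1385.

0.1385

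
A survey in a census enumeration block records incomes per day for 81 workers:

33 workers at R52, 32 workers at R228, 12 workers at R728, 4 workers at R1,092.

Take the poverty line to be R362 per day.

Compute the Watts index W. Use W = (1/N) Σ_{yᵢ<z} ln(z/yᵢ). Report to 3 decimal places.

Below z: 33×R52, 32×R228 (q = 65 of N = 81).
Log shortfalls: ln(362/52) = 1.9404 (×33); ln(362/228) = 0.4623 (×32).
W = 78.826771 / 81 = 0.973.

0.973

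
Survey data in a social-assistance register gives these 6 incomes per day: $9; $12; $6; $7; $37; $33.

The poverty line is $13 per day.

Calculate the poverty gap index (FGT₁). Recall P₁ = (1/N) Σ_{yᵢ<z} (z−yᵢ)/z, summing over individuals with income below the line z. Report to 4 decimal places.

0.2308

Incomes under z: $6, $7, $9, $12 (q = 4 of N = 6).
Gap ratios (z−y)/z: (13−6)/13 = 0.5385; (13−7)/13 = 0.4615; (13−9)/13 = 0.3077; (13−12)/13 = 0.0769.
Σ = 1.384615. Dividing by the full population N = 6 gives P₁ = 0.2308.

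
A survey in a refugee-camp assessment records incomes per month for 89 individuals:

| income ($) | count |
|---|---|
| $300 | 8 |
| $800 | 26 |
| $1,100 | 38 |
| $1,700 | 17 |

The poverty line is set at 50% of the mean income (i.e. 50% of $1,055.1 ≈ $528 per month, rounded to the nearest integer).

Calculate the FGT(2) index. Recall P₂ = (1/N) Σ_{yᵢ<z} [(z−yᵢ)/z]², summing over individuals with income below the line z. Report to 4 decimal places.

Below the line: 8×$300 (q = 8 of N = 89).
Shortfall ratios: (528−300)/528 = 0.4318 (×8).
Squared: 0.1865 (×8).
Sum = 1.491736; P₂ = 1.491736 / 89 = 0.0168.

0.0168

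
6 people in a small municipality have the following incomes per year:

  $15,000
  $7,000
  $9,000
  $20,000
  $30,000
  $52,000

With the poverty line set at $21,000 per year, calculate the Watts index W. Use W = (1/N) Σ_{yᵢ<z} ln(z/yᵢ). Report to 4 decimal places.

0.3885

Below the line: $7,000, $9,000, $15,000, $20,000 (q = 4 of N = 6).
Log gaps: ln(21000/7000) = 1.0986; ln(21000/9000) = 0.8473; ln(21000/15000) = 0.3365; ln(21000/20000) = 0.0488.
W = 2.331173 / 6 = 0.3885.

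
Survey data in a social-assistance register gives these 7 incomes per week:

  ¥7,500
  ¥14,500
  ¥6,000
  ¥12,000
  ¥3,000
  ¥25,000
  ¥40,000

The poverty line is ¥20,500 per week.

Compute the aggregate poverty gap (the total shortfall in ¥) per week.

¥59,500

Poor units: ¥3,000, ¥6,000, ¥7,500, ¥12,000, ¥14,500 (q = 5 of N = 7).
Individual gaps: 20500−3000 = 17500; 20500−6000 = 14500; 20500−7500 = 13000; 20500−12000 = 8500; 20500−14500 = 6000.
Aggregate gap = ¥59,500.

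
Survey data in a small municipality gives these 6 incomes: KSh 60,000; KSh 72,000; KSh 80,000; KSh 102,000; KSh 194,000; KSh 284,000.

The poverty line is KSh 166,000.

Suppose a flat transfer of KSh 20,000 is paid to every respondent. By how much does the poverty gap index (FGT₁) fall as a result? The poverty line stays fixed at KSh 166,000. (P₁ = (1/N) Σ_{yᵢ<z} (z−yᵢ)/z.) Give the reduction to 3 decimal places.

Before: below the line — KSh 60,000, KSh 72,000, KSh 80,000, KSh 102,000; poverty gap index (FGT₁) = 0.35141.
After the KSh 20,000 transfer: below the line — KSh 80,000, KSh 92,000, KSh 100,000, KSh 122,000; poverty gap index (FGT₁) = 0.27108.
Reduction = 0.35141 − 0.27108 = 0.080.

0.080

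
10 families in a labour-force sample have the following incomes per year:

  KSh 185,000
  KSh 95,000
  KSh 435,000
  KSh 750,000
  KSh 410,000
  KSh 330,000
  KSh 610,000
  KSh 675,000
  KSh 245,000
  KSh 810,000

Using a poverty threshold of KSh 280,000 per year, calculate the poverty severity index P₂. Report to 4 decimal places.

0.0567

Below the line: KSh 95,000, KSh 185,000, KSh 245,000 (q = 3 of N = 10).
Shortfall ratios: (280000−95000)/280000 = 0.6607; (280000−185000)/280000 = 0.3393; (280000−245000)/280000 = 0.1250.
Squared: 0.4365; 0.1151; 0.0156.
Sum = 0.567283; P₂ = 0.567283 / 10 = 0.0567.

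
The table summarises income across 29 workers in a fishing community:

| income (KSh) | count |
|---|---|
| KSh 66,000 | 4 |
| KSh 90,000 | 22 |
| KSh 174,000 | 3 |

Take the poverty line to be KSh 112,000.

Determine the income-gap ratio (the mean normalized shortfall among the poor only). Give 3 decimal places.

Below the line: 4×KSh 66,000, 22×KSh 90,000 (q = 26 of N = 29).
Shortfall ratios (z−y)/z: 0.4107 (×4), 0.1964 (×22); sum = 5.964286.
I averages over the q = 26 poor units only: 5.964286 / 26 = 0.229.

0.229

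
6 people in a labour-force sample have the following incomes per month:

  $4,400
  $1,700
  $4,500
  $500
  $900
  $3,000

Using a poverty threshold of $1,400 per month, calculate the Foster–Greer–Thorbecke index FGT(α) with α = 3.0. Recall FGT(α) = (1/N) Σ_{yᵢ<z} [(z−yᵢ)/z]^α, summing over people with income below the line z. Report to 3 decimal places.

Poor units: $500, $900 (q = 2 of N = 6).
Relative gaps: (1400−500)/1400 = 0.6429; (1400−900)/1400 = 0.3571.
Raised to α = 3.0: 0.26567; 0.04555.
Sum = 0.311224; FGT(3.0) = 0.311224 / 6 = 0.052.

0.052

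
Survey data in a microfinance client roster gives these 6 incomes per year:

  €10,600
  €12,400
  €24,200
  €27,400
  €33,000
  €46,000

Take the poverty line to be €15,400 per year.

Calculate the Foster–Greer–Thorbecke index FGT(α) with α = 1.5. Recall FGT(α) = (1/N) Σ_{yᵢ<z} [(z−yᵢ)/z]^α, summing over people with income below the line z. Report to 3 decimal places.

Below z: €10,600, €12,400 (q = 2 of N = 6).
Relative gaps: (15400−10600)/15400 = 0.3117; (15400−12400)/15400 = 0.1948.
Raised to α = 1.5: 0.17401; 0.08598.
Sum = 0.259993; FGT(1.5) = 0.259993 / 6 = 0.043.

0.043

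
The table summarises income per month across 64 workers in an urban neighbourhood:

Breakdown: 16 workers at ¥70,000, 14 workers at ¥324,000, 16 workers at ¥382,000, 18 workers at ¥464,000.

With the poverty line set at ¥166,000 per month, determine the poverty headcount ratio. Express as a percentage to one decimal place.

16 of the 64 workers have income below ¥166,000.
H = 16/64 = 25.0%.

25.0%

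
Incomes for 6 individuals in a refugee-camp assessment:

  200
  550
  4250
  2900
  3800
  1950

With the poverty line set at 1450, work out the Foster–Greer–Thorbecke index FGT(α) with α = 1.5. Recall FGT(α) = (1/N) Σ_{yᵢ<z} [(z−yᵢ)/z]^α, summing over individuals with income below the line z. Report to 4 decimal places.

0.2149

Poor units: 200, 550 (q = 2 of N = 6).
Gap ratios (z−y)/z: (1450−200)/1450 = 0.8621; (1450−550)/1450 = 0.6207.
Raised to α = 1.5: 0.80041; 0.48900.
Sum = 1.289414; FGT(1.5) = 1.289414 / 6 = 0.2149.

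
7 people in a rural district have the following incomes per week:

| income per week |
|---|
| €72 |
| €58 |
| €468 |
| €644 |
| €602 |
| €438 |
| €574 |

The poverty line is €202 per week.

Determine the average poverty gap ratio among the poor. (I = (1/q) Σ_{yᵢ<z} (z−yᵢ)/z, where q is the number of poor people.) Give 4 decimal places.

Incomes under z: €58, €72 (q = 2 of N = 7).
Relative gaps: 0.7129, 0.6436; sum = 1.356436.
The income-gap ratio divides by q (the poor only): 1.356436 / 2 = 0.6782.

0.6782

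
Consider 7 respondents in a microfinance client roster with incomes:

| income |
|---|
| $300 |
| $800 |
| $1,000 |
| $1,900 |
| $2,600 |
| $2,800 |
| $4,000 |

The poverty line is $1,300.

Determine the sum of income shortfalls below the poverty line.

$1,800

Below the line: $300, $800, $1,000 (q = 3 of N = 7).
Individual gaps: 1300−300 = 1000; 1300−800 = 500; 1300−1000 = 300.
Aggregate gap = $1,800.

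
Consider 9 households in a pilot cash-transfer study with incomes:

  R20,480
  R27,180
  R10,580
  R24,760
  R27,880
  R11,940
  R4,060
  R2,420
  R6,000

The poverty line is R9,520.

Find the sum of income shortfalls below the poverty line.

Incomes under z: R2,420, R4,060, R6,000 (q = 3 of N = 9).
Individual gaps: 9520−2420 = 7100; 9520−4060 = 5460; 9520−6000 = 3520.
Aggregate gap = R16,080.

R16,080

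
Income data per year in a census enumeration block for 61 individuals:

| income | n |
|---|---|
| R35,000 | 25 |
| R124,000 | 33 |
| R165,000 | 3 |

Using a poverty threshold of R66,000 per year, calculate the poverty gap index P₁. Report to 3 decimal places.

0.192

Poor units: 25×R35,000 (q = 25 of N = 61).
Relative gaps: (66000−35000)/66000 = 0.4697 (×25).
Σ = 11.742424. Dividing by the full population N = 61 gives P₁ = 0.192.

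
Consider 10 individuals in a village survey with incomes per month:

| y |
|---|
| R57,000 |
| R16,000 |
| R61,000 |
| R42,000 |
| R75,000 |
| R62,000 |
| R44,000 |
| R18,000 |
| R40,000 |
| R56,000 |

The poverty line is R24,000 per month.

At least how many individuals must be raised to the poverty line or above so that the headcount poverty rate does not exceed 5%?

2

Currently q = 2 of N = 10 are below the line (H = 0.200).
A headcount ratio of at most 5% allows at most ⌊0.05 × 10⌋ = 0 poor individuals.
So at least 2 − 0 = 2 must be lifted.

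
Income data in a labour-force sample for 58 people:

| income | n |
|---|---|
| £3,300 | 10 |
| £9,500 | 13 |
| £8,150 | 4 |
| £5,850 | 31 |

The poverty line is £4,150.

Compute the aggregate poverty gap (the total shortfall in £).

Poor units: 10×£3,300 (q = 10 of N = 58).
Individual gaps: 10×(4150−3300) = 8500.
Aggregate gap = £8,500.

£8,500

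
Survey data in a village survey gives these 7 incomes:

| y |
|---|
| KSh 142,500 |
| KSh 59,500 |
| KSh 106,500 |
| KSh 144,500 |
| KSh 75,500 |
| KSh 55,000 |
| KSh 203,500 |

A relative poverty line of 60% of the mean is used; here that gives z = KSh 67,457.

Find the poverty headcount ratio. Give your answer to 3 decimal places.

2 of the 7 households have income below KSh 67,457.
H = 2/7 = 0.286.

0.286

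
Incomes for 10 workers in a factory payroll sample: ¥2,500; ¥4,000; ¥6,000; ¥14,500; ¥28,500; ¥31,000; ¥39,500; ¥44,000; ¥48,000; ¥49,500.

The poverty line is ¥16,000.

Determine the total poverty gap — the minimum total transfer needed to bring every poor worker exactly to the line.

Below the line: ¥2,500, ¥4,000, ¥6,000, ¥14,500 (q = 4 of N = 10).
Individual gaps: 16000−2500 = 13500; 16000−4000 = 12000; 16000−6000 = 10000; 16000−14500 = 1500.
Aggregate gap = ¥37,000.

¥37,000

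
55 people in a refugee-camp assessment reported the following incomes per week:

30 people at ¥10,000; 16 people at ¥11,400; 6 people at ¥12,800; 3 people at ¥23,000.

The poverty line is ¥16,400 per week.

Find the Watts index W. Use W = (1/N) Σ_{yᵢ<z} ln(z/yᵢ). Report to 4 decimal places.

0.4027

Incomes under z: 30×¥10,000, 16×¥11,400, 6×¥12,800 (q = 52 of N = 55).
Log gaps: ln(16400/10000) = 0.4947 (×30); ln(16400/11400) = 0.3637 (×16); ln(16400/12800) = 0.2478 (×6).
W = 22.146592 / 55 = 0.4027.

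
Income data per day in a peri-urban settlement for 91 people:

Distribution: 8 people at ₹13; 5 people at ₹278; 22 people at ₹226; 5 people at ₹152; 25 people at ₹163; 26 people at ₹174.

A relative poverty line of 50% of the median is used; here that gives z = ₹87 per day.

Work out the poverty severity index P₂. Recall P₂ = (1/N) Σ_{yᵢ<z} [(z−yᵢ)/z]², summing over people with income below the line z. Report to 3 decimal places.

0.064

Poor units: 8×₹13 (q = 8 of N = 91).
Normalized shortfalls: (87−13)/87 = 0.8506 (×8).
Squared: 0.7235 (×8).
Sum = 5.787819; P₂ = 5.787819 / 91 = 0.064.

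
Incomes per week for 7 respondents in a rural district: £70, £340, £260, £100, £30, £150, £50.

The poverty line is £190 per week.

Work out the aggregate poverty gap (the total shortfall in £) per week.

Incomes under z: £30, £50, £70, £100, £150 (q = 5 of N = 7).
Individual gaps: 190−30 = 160; 190−50 = 140; 190−70 = 120; 190−100 = 90; 190−150 = 40.
Aggregate gap = £550.

£550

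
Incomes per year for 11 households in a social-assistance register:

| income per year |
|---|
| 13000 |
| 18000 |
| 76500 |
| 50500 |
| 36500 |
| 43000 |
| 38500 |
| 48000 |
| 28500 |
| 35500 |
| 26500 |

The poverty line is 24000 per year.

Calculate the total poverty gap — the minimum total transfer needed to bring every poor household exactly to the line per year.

17000

Below the line: 13000, 18000 (q = 2 of N = 11).
Individual gaps: 24000−13000 = 11000; 24000−18000 = 6000.
Aggregate gap = 17000.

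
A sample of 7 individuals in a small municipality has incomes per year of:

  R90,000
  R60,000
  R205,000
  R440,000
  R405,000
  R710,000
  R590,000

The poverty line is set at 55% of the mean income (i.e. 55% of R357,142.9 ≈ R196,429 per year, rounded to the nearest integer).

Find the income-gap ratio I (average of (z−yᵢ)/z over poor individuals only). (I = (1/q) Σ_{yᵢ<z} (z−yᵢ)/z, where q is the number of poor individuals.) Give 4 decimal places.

Below z: R60,000, R90,000 (q = 2 of N = 7).
Relative gaps: 0.6945, 0.5418; sum = 1.236365.
The income-gap ratio divides by q (the poor only): 1.236365 / 2 = 0.6182.

0.6182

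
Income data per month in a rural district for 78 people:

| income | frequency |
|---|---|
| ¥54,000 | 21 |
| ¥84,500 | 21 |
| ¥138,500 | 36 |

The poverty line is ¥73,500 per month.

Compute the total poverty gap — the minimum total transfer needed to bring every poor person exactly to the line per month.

¥409,500

Below the line: 21×¥54,000 (q = 21 of N = 78).
Individual gaps: 21×(73500−54000) = 409500.
Aggregate gap = ¥409,500.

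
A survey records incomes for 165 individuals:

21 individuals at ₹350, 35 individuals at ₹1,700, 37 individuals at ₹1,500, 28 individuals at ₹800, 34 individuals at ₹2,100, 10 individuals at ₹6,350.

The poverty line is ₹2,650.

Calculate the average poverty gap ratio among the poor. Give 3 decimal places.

Poor units: 21×₹350, 28×₹800, 37×₹1,500, 35×₹1,700, 34×₹2,100 (q = 155 of N = 165).
Relative gaps: 0.8679 (×21), 0.6981 (×28), 0.4340 (×37), 0.3585 (×35), 0.2075 (×34); sum = 73.433962.
I averages over the q = 155 poor units only: 73.433962 / 155 = 0.474.

0.474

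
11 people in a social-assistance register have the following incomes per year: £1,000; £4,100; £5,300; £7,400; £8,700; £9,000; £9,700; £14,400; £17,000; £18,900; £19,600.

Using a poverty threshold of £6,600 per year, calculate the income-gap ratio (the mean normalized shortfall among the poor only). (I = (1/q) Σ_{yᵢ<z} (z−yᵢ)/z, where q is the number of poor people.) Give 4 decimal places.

0.4747

Below z: £1,000, £4,100, £5,300 (q = 3 of N = 11).
Shortfall ratios (z−y)/z: 0.8485, 0.3788, 0.1970; sum = 1.424242.
The income-gap ratio divides by q (the poor only): 1.424242 / 3 = 0.4747.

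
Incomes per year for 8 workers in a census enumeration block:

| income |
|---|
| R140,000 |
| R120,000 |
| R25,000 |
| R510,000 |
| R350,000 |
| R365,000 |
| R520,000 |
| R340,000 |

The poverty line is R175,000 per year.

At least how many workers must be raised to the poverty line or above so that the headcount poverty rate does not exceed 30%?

3 of the 8 workers are poor, so H = 3/8 = 0.375.
A headcount ratio of at most 30% allows at most ⌊0.30 × 8⌋ = 2 poor workers.
So at least 3 − 2 = 1 must be lifted.

1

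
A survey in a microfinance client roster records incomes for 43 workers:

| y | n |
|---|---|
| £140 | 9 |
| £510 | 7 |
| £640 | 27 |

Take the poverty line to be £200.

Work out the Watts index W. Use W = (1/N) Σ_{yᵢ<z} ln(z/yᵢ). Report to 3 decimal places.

Incomes under z: 9×£140 (q = 9 of N = 43).
Log shortfalls: ln(200/140) = 0.3567 (×9).
W = 3.210074 / 43 = 0.075.

0.075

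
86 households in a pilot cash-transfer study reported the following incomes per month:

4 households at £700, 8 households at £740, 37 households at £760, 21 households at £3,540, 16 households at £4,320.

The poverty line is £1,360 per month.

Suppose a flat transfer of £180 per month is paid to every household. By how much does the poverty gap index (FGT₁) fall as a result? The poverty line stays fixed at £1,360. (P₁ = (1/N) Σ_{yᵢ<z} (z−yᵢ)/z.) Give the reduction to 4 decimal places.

0.0754

Before: below the line — 4×£700, 8×£740, 37×£760; poverty gap index (FGT₁) = 0.254788.
After the £180 transfer: below the line — 4×£880, 8×£920, 37×£940; poverty gap index (FGT₁) = 0.179378.
Reduction = 0.254788 − 0.179378 = 0.0754.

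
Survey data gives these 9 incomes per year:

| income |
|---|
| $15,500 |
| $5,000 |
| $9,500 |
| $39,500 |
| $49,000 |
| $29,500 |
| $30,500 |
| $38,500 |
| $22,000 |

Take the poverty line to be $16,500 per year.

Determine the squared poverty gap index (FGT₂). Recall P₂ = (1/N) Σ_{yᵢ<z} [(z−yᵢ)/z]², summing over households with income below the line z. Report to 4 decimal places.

Below z: $5,000, $9,500, $15,500 (q = 3 of N = 9).
Normalized shortfalls: (16500−5000)/16500 = 0.6970; (16500−9500)/16500 = 0.4242; (16500−15500)/16500 = 0.0606.
Squared: 0.4858; 0.1800; 0.0037.
Sum = 0.669421; P₂ = 0.669421 / 9 = 0.0744.

0.0744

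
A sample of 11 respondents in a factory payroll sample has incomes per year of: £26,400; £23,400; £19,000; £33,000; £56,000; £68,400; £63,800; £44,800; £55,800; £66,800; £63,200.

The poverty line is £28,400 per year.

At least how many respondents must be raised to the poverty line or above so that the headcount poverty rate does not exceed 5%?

3

3 of the 11 respondents are poor, so H = 3/11 = 0.273.
A headcount ratio of at most 5% allows at most ⌊0.05 × 11⌋ = 0 poor respondents.
So at least 3 − 0 = 3 must be lifted.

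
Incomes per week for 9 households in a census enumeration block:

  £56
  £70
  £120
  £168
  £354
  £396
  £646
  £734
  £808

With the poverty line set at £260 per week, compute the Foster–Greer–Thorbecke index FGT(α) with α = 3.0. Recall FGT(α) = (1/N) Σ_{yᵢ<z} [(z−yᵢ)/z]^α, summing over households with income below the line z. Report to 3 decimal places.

Below z: £56, £70, £120, £168 (q = 4 of N = 9).
Gap ratios (z−y)/z: (260−56)/260 = 0.7846; (260−70)/260 = 0.7308; (260−120)/260 = 0.5385; (260−168)/260 = 0.3538.
Raised to α = 3.0: 0.48303; 0.39025; 0.15612; 0.04430.
Sum = 1.073700; FGT(3.0) = 1.073700 / 9 = 0.119.

0.119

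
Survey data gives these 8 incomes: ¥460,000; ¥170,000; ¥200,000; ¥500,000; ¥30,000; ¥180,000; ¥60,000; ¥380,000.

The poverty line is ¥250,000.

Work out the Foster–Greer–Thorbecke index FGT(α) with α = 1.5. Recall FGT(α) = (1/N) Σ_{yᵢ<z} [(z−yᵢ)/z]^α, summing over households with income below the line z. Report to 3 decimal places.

Below z: ¥30,000, ¥60,000, ¥170,000, ¥180,000, ¥200,000 (q = 5 of N = 8).
Gap ratios (z−y)/z: (250000−30000)/250000 = 0.8800; (250000−60000)/250000 = 0.7600; (250000−170000)/250000 = 0.3200; (250000−180000)/250000 = 0.2800; (250000−200000)/250000 = 0.2000.
Raised to α = 1.5: 0.82551; 0.66255; 0.18102; 0.14816; 0.08944.
Sum = 1.906690; FGT(1.5) = 1.906690 / 8 = 0.238.

0.238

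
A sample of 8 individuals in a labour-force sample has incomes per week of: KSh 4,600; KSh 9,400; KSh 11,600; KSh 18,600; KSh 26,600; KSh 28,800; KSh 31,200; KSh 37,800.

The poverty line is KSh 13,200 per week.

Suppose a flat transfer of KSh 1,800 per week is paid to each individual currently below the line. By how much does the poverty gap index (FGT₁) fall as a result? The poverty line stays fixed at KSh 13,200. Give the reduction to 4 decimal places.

Before: below the line — KSh 4,600, KSh 9,400, KSh 11,600; poverty gap index (FGT₁) = 0.132576.
After the KSh 1,800 transfer: below the line — KSh 6,400, KSh 11,200; poverty gap index (FGT₁) = 0.083333.
Reduction = 0.132576 − 0.083333 = 0.0492.

0.0492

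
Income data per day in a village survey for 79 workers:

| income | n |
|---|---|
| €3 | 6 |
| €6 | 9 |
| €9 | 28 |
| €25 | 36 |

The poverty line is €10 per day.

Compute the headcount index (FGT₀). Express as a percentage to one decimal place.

54.4%

43 of the 79 workers have income below €10.
H = 43/79 = 54.4%.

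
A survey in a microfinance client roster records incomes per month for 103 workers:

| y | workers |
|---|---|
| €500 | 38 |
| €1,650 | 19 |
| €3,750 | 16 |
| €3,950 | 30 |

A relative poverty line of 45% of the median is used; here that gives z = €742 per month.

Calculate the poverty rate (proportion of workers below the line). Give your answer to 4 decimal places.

38 of the 103 workers have income below €742.
H = 38/103 = 0.3689.

0.3689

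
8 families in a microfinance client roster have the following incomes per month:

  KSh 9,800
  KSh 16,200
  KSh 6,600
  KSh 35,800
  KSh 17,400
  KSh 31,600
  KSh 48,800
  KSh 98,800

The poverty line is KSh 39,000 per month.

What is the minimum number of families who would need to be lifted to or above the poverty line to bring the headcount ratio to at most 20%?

Currently q = 6 of N = 8 are below the line (H = 0.750).
A headcount ratio of at most 20% allows at most ⌊0.20 × 8⌋ = 1 poor families.
So at least 6 − 1 = 5 must be lifted.

5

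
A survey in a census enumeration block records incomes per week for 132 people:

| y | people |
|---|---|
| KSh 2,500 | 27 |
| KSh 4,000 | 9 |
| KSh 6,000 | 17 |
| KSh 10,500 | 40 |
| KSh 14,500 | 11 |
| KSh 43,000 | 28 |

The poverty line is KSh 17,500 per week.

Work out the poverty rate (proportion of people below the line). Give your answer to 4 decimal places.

104 of the 132 people have income below KSh 17,500.
H = 104/132 = 0.7879.

0.7879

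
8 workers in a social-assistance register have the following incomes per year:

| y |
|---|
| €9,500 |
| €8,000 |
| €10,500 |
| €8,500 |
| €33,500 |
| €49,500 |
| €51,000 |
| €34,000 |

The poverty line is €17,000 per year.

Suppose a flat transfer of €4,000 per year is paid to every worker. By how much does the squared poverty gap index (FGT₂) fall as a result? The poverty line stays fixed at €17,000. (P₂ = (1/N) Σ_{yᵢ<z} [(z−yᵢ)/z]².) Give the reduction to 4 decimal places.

Before: below the line — €8,000, €8,500, €9,500, €10,500; squared poverty gap index (FGT₂) = 0.108888.
After the €4,000 transfer: below the line — €12,000, €12,500, €13,500, €14,500; squared poverty gap index (FGT₂) = 0.027574.
Reduction = 0.108888 − 0.027574 = 0.0813.

0.0813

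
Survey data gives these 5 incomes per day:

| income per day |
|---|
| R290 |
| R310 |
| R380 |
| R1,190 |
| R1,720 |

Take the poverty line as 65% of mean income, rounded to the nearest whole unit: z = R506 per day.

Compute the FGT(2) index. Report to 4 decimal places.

0.0789

Below the line: R290, R310, R380 (q = 3 of N = 5).
Gap ratios (z−y)/z: (506−290)/506 = 0.4269; (506−310)/506 = 0.3874; (506−380)/506 = 0.2490.
Squared: 0.1822; 0.1500; 0.0620.
Sum = 0.394273; P₂ = 0.394273 / 5 = 0.0789.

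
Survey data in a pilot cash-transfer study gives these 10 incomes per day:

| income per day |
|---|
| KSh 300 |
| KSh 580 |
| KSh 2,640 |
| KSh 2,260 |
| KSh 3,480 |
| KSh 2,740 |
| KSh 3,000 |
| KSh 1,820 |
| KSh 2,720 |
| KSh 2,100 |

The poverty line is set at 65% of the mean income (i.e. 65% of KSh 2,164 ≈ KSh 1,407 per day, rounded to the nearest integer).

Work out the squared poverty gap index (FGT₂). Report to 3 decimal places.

0.096

Below the line: KSh 300, KSh 580 (q = 2 of N = 10).
Shortfall ratios: (1407−300)/1407 = 0.7868; (1407−580)/1407 = 0.5878.
Squared: 0.6190; 0.3455.
Sum = 0.964503; P₂ = 0.964503 / 10 = 0.096.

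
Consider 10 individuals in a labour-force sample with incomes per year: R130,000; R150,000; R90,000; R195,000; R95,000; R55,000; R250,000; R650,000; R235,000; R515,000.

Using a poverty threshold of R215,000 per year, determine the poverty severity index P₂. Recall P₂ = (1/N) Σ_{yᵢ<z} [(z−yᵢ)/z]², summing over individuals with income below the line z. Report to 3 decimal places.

0.146

Below the line: R55,000, R90,000, R95,000, R130,000, R150,000, R195,000 (q = 6 of N = 10).
Shortfall ratios: (215000−55000)/215000 = 0.7442; (215000−90000)/215000 = 0.5814; (215000−95000)/215000 = 0.5581; (215000−130000)/215000 = 0.3953; (215000−150000)/215000 = 0.3023; (215000−195000)/215000 = 0.0930.
Squared: 0.5538; 0.3380; 0.3115; 0.1563; 0.0914; 0.0087.
Sum = 1.459708; P₂ = 1.459708 / 10 = 0.146.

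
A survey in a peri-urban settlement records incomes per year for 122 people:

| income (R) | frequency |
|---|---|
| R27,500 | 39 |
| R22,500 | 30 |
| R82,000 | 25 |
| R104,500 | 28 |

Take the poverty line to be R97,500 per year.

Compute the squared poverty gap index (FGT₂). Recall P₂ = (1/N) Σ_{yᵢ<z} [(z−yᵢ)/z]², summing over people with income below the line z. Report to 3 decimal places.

Below z: 30×R22,500, 39×R27,500, 25×R82,000 (q = 94 of N = 122).
Relative gaps: (97500−22500)/97500 = 0.7692 (×30); (97500−27500)/97500 = 0.7179 (×39); (97500−82000)/97500 = 0.1590 (×25).
Squared: 0.5917 (×30); 0.5155 (×39); 0.0253 (×25).
Sum = 38.485865; P₂ = 38.485865 / 122 = 0.315.

0.315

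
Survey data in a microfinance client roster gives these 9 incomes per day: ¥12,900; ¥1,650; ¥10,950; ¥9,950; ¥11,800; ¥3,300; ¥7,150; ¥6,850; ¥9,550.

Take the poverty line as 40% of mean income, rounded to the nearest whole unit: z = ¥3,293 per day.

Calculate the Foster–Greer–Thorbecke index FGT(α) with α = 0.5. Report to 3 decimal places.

Poor units: ¥1,650 (q = 1 of N = 9).
Relative gaps: (3293−1650)/3293 = 0.4989.
Raised to α = 0.5: 0.70635.
Sum = 0.706355; FGT(0.5) = 0.706355 / 9 = 0.078.

0.078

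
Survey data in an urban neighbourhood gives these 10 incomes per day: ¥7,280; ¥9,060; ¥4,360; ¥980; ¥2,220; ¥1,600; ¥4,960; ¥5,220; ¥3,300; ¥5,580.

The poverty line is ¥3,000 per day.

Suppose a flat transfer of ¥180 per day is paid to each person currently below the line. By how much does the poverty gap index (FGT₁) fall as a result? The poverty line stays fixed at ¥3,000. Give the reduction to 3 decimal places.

0.018

Before: below the line — ¥980, ¥1,600, ¥2,220; poverty gap index (FGT₁) = 0.14000.
After the ¥180 transfer: below the line — ¥1,160, ¥1,780, ¥2,400; poverty gap index (FGT₁) = 0.12200.
Reduction = 0.14000 − 0.12200 = 0.018.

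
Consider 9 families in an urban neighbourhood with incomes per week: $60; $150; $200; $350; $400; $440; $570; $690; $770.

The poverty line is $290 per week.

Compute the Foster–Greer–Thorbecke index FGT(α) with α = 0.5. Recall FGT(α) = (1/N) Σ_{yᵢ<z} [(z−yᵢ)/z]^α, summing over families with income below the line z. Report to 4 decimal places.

0.2381

Below z: $60, $150, $200 (q = 3 of N = 9).
Gap ratios (z−y)/z: (290−60)/290 = 0.7931; (290−150)/290 = 0.4828; (290−200)/290 = 0.3103.
Raised to α = 0.5: 0.89056; 0.69481; 0.55709.
Sum = 2.142458; FGT(0.5) = 2.142458 / 9 = 0.2381.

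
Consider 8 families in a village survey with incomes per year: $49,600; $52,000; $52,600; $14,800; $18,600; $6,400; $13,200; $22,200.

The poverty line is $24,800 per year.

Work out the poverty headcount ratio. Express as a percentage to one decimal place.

5 of the 8 families have income below $24,800.
H = 5/8 = 62.5%.

62.5%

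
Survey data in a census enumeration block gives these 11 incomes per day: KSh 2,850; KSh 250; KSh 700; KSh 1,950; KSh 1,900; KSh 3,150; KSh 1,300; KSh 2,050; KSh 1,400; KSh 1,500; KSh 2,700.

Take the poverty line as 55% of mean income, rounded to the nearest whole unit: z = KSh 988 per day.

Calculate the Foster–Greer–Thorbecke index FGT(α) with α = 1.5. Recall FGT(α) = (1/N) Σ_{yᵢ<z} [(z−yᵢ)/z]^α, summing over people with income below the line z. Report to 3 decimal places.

0.073

Poor units: KSh 250, KSh 700 (q = 2 of N = 11).
Shortfall ratios: (988−250)/988 = 0.7470; (988−700)/988 = 0.2915.
Raised to α = 1.5: 0.64558; 0.15738.
Sum = 0.802960; FGT(1.5) = 0.802960 / 11 = 0.073.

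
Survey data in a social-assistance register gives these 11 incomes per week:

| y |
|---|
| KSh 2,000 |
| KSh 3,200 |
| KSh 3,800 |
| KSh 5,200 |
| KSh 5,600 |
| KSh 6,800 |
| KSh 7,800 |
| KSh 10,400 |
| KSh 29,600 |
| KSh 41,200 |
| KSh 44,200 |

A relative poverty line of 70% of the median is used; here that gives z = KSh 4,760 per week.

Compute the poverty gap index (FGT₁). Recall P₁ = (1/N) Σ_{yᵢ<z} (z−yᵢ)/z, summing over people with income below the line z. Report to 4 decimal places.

Incomes under z: KSh 2,000, KSh 3,200, KSh 3,800 (q = 3 of N = 11).
Normalized shortfalls: (4760−2000)/4760 = 0.5798; (4760−3200)/4760 = 0.3277; (4760−3800)/4760 = 0.2017.
Σ = 1.109244. Dividing by the full population N = 11 gives P₁ = 0.1008.

0.1008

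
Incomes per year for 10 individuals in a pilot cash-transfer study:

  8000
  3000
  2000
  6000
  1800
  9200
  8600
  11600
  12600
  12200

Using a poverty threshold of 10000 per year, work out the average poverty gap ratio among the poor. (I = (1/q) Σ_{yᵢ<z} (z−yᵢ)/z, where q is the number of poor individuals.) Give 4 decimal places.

Incomes under z: 1800, 2000, 3000, 6000, 8000, 8600, 9200 (q = 7 of N = 10).
Shortfall ratios (z−y)/z: 0.8200, 0.8000, 0.7000, 0.4000, 0.2000, 0.1400, 0.0800; sum = 3.140000.
I averages over the q = 7 poor units only: 3.140000 / 7 = 0.4486.

0.4486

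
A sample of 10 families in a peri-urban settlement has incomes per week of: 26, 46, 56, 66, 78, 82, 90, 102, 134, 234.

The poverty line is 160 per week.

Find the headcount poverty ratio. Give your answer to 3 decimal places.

9 of the 10 families have income below 160.
H = 9/10 = 0.900.

0.900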